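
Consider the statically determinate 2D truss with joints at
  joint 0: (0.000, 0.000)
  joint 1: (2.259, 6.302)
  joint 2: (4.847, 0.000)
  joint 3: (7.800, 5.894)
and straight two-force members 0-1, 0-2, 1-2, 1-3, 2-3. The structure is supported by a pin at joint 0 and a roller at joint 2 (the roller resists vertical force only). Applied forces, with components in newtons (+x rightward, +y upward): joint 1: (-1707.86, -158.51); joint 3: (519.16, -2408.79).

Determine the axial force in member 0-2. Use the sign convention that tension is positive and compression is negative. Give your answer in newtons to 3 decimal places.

N=4 nodes, M=5 members, R=3 reactions → 2N=8, M+R=8
member 0 (0-1): L=6.6946, (cx,cy)=(0.3374,0.9413)
member 1 (0-2): L=4.8470, (cx,cy)=(1.0000,0.0000)
member 2 (1-2): L=6.8127, (cx,cy)=(0.3799,-0.9250)
member 3 (1-3): L=5.5560, (cx,cy)=(0.9973,-0.0734)
member 4 (2-3): L=6.5924, (cx,cy)=(0.4479,0.8941)
solve A·x = −loads:
  F[0-1] = -219.1832 N (compression)
  F[0-2] = -1114.7402 N (compression)
  F[1-2] = -80.8089 N (compression)
  F[1-3] = +1669.1042 N (tension)
  F[2-3] = -2557.1142 N (compression)
  Rx@0 = +1188.7000 N
  Ry@0 = +206.3280 N
  Ry@2 = +2360.9720 N

-1114.740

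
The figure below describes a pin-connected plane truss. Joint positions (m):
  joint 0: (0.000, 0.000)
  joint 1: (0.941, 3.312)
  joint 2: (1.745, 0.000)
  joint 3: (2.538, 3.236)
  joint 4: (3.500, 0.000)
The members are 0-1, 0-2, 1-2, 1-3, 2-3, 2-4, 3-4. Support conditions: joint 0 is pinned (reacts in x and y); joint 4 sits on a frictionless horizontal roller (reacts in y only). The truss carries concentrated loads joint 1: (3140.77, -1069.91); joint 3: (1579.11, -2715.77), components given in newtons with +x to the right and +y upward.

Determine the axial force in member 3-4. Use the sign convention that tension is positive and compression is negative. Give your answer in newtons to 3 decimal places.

-6978.358

N=5 nodes, M=7 members, R=3 reactions → 2N=10, M+R=10
member 0 (0-1): L=3.4431, (cx,cy)=(0.2733,0.9619)
member 1 (0-2): L=1.7450, (cx,cy)=(1.0000,0.0000)
member 2 (1-2): L=3.4082, (cx,cy)=(0.2359,-0.9718)
member 3 (1-3): L=1.5988, (cx,cy)=(0.9989,-0.0475)
member 4 (2-3): L=3.3317, (cx,cy)=(0.2380,0.9713)
member 5 (2-4): L=1.7550, (cx,cy)=(1.0000,0.0000)
member 6 (3-4): L=3.3760, (cx,cy)=(0.2850,-0.9585)
solve A·x = −loads:
  F[0-1] = +3018.2703 N (tension)
  F[0-2] = +3894.9821 N (tension)
  F[1-2] = -4021.7146 N (compression)
  F[1-3] = -1368.6875 N (compression)
  F[2-3] = +4023.8464 N (tension)
  F[2-4] = +1988.5218 N (tension)
  F[3-4] = -6978.3575 N (compression)
  Rx@0 = -4719.8800 N
  Ry@0 = -2903.3599 N
  Ry@4 = +6689.0399 N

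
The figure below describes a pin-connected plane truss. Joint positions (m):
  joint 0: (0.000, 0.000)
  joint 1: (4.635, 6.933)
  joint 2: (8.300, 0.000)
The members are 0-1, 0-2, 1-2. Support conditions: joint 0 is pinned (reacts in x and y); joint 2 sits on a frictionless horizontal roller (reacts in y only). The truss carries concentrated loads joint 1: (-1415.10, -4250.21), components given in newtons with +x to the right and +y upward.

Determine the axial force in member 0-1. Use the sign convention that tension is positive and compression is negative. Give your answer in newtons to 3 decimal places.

-3679.386

N=3 nodes, M=3 members, R=3 reactions → 2N=6, M+R=6
member 0 (0-1): L=8.3396, (cx,cy)=(0.5558,0.8313)
member 1 (0-2): L=8.3000, (cx,cy)=(1.0000,0.0000)
member 2 (1-2): L=7.8421, (cx,cy)=(0.4673,-0.8841)
solve A·x = −loads:
  F[0-1] = -3679.3855 N (compression)
  F[0-2] = +629.8249 N (tension)
  F[1-2] = -1347.6554 N (compression)
  Rx@0 = +1415.1000 N
  Ry@0 = +3058.7841 N
  Ry@2 = +1191.4259 N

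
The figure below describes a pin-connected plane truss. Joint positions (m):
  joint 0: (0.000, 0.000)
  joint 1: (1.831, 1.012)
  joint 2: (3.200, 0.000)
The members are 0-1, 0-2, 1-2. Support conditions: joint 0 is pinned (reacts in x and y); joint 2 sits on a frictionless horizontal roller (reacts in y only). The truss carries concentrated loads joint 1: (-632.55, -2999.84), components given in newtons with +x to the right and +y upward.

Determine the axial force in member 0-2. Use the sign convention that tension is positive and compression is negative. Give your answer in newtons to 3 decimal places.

N=3 nodes, M=3 members, R=3 reactions → 2N=6, M+R=6
member 0 (0-1): L=2.0921, (cx,cy)=(0.8752,0.4837)
member 1 (0-2): L=3.2000, (cx,cy)=(1.0000,0.0000)
member 2 (1-2): L=1.7024, (cx,cy)=(0.8041,-0.5944)
solve A·x = −loads:
  F[0-1] = -3066.5864 N (compression)
  F[0-2] = +2051.3721 N (tension)
  F[1-2] = -2551.0152 N (compression)
  Rx@0 = +632.5500 N
  Ry@0 = +1483.4130 N
  Ry@2 = +1516.4270 N

2051.372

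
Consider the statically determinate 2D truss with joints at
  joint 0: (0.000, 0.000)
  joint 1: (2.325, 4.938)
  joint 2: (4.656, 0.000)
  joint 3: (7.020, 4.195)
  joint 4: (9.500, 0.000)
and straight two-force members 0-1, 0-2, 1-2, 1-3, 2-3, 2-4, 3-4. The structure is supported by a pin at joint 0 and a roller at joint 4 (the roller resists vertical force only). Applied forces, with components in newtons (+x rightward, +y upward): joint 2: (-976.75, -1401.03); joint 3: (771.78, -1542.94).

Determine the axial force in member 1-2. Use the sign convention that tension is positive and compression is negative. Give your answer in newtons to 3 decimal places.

N=5 nodes, M=7 members, R=3 reactions → 2N=10, M+R=10
member 0 (0-1): L=5.4580, (cx,cy)=(0.4260,0.9047)
member 1 (0-2): L=4.6560, (cx,cy)=(1.0000,0.0000)
member 2 (1-2): L=5.4605, (cx,cy)=(0.4269,-0.9043)
member 3 (1-3): L=4.7534, (cx,cy)=(0.9877,-0.1563)
member 4 (2-3): L=4.8152, (cx,cy)=(0.4909,0.8712)
member 5 (2-4): L=4.8440, (cx,cy)=(1.0000,0.0000)
member 6 (3-4): L=4.8732, (cx,cy)=(0.5089,-0.8608)
solve A·x = −loads:
  F[0-1] = -858.1160 N (compression)
  F[0-2] = +160.5722 N (tension)
  F[1-2] = +996.9654 N (tension)
  F[1-3] = -800.9737 N (compression)
  F[2-3] = +573.3137 N (tension)
  F[2-4] = +1281.4449 N (tension)
  F[3-4] = -2518.0577 N (compression)
  Rx@0 = +204.9700 N
  Ry@0 = +776.3646 N
  Ry@4 = +2167.6054 N

996.965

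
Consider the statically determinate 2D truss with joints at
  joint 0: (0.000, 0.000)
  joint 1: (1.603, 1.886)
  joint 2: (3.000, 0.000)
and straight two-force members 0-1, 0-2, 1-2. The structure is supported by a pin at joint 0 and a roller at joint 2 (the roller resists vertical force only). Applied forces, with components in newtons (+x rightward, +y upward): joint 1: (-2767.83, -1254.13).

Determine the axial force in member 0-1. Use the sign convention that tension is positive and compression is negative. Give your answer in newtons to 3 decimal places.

-3050.096

N=3 nodes, M=3 members, R=3 reactions → 2N=6, M+R=6
member 0 (0-1): L=2.4752, (cx,cy)=(0.6476,0.7620)
member 1 (0-2): L=3.0000, (cx,cy)=(1.0000,0.0000)
member 2 (1-2): L=2.3470, (cx,cy)=(0.5952,-0.8036)
solve A·x = −loads:
  F[0-1] = -3050.0962 N (compression)
  F[0-2] = -792.5116 N (compression)
  F[1-2] = +1331.4658 N (tension)
  Rx@0 = +2767.8300 N
  Ry@0 = +2324.0490 N
  Ry@2 = -1069.9190 N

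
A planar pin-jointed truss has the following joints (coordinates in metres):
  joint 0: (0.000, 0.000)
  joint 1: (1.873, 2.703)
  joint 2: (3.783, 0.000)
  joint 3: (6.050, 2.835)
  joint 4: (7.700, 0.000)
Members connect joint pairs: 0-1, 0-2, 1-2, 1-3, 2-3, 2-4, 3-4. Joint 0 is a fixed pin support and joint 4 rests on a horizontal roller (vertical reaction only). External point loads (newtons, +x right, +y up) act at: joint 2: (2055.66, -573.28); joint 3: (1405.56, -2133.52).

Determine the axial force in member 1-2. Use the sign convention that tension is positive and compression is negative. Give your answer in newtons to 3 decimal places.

270.977

N=5 nodes, M=7 members, R=3 reactions → 2N=10, M+R=10
member 0 (0-1): L=3.2885, (cx,cy)=(0.5696,0.8220)
member 1 (0-2): L=3.7830, (cx,cy)=(1.0000,0.0000)
member 2 (1-2): L=3.3097, (cx,cy)=(0.5771,-0.8167)
member 3 (1-3): L=4.1791, (cx,cy)=(0.9995,0.0316)
member 4 (2-3): L=3.6299, (cx,cy)=(0.6245,0.7810)
member 5 (2-4): L=3.9170, (cx,cy)=(1.0000,0.0000)
member 6 (3-4): L=3.2802, (cx,cy)=(0.5030,-0.8643)
solve A·x = −loads:
  F[0-1] = -281.4151 N (compression)
  F[0-2] = +3621.5022 N (tension)
  F[1-2] = +270.9773 N (tension)
  F[1-3] = -316.8176 N (compression)
  F[2-3] = +450.6735 N (tension)
  F[2-4] = +1440.7617 N (tension)
  F[3-4] = -2864.2359 N (compression)
  Rx@0 = -3461.2200 N
  Ry@0 = +231.3095 N
  Ry@4 = +2475.4905 N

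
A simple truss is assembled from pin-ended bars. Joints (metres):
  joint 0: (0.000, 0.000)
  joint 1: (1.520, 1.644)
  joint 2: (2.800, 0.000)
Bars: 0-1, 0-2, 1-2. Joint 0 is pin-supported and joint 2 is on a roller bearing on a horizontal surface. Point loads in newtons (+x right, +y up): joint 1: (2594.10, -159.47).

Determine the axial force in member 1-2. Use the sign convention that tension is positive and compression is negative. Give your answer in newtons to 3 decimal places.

-2040.039

N=3 nodes, M=3 members, R=3 reactions → 2N=6, M+R=6
member 0 (0-1): L=2.2390, (cx,cy)=(0.6789,0.7343)
member 1 (0-2): L=2.8000, (cx,cy)=(1.0000,0.0000)
member 2 (1-2): L=2.0835, (cx,cy)=(0.6143,-0.7890)
solve A·x = −loads:
  F[0-1] = +1975.0716 N (tension)
  F[0-2] = +1253.2763 N (tension)
  F[1-2] = -2040.0393 N (compression)
  Rx@0 = -2594.1000 N
  Ry@0 = -1450.2067 N
  Ry@2 = +1609.6767 N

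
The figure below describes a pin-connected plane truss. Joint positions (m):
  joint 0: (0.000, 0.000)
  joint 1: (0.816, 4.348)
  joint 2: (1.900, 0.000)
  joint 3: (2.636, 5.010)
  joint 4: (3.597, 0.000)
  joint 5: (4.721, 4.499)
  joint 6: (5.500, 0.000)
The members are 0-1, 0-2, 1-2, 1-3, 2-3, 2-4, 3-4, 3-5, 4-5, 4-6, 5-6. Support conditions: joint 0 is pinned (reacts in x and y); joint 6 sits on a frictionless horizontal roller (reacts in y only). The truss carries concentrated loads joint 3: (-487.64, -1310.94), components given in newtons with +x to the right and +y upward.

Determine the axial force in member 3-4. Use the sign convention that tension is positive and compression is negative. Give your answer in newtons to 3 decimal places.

N=7 nodes, M=11 members, R=3 reactions → 2N=14, M+R=14
member 0 (0-1): L=4.4239, (cx,cy)=(0.1845,0.9828)
member 1 (0-2): L=1.9000, (cx,cy)=(1.0000,0.0000)
member 2 (1-2): L=4.4811, (cx,cy)=(0.2419,-0.9703)
member 3 (1-3): L=1.9367, (cx,cy)=(0.9398,0.3418)
member 4 (2-3): L=5.0638, (cx,cy)=(0.1453,0.9894)
member 5 (2-4): L=1.6970, (cx,cy)=(1.0000,0.0000)
member 6 (3-4): L=5.1013, (cx,cy)=(0.1884,-0.9821)
member 7 (3-5): L=2.1467, (cx,cy)=(0.9713,-0.2380)
member 8 (4-5): L=4.6373, (cx,cy)=(0.2424,0.9702)
member 9 (4-6): L=1.9030, (cx,cy)=(1.0000,0.0000)
member 10 (5-6): L=4.5659, (cx,cy)=(0.1706,-0.9853)
solve A·x = −loads:
  F[0-1] = -1146.5104 N (compression)
  F[0-2] = -276.1635 N (compression)
  F[1-2] = +992.0878 N (tension)
  F[1-3] = -480.4061 N (compression)
  F[2-3] = -972.9546 N (compression)
  F[2-4] = +105.2432 N (tension)
  F[3-4] = -169.1465 N (compression)
  F[3-5] = -75.5507 N (compression)
  F[4-5] = +171.2239 N (tension)
  F[4-6] = +31.8772 N (tension)
  F[5-6] = -186.8415 N (compression)
  Rx@0 = +487.6400 N
  Ry@0 = +1126.8379 N
  Ry@6 = +184.1021 N

-169.146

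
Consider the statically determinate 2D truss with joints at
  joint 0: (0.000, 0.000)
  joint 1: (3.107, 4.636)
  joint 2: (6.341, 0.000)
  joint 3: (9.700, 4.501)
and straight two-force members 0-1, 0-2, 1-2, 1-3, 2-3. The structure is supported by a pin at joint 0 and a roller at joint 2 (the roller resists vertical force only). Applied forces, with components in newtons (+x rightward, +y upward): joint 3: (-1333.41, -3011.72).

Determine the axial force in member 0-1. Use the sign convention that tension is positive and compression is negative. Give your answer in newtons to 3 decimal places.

N=4 nodes, M=5 members, R=3 reactions → 2N=8, M+R=8
member 0 (0-1): L=5.5809, (cx,cy)=(0.5567,0.8307)
member 1 (0-2): L=6.3410, (cx,cy)=(1.0000,0.0000)
member 2 (1-2): L=5.6525, (cx,cy)=(0.5721,-0.8202)
member 3 (1-3): L=6.5944, (cx,cy)=(0.9998,-0.0205)
member 4 (2-3): L=5.6162, (cx,cy)=(0.5981,0.8014)
solve A·x = −loads:
  F[0-1] = +781.1539 N (tension)
  F[0-2] = -1768.2977 N (compression)
  F[1-2] = -813.6680 N (compression)
  F[1-3] = +900.6017 N (tension)
  F[2-3] = -3734.9308 N (compression)
  Rx@0 = +1333.4100 N
  Ry@0 = -648.9022 N
  Ry@2 = +3660.6222 N

781.154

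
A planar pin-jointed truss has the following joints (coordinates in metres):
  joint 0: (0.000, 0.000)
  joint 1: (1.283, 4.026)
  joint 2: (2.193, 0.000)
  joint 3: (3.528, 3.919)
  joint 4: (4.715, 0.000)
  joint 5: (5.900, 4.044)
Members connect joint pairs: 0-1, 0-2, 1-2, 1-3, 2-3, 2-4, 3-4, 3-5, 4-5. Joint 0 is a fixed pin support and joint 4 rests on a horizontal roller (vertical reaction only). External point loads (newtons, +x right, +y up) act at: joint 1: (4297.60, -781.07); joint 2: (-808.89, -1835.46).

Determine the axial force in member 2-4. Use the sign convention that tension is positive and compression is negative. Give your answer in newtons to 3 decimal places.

N=6 nodes, M=9 members, R=3 reactions → 2N=12, M+R=12
member 0 (0-1): L=4.2255, (cx,cy)=(0.3036,0.9528)
member 1 (0-2): L=2.1930, (cx,cy)=(1.0000,0.0000)
member 2 (1-2): L=4.1276, (cx,cy)=(0.2205,-0.9754)
member 3 (1-3): L=2.2475, (cx,cy)=(0.9989,-0.0476)
member 4 (2-3): L=4.1401, (cx,cy)=(0.3225,0.9466)
member 5 (2-4): L=2.5220, (cx,cy)=(1.0000,0.0000)
member 6 (3-4): L=4.0948, (cx,cy)=(0.2899,-0.9571)
member 7 (3-5): L=2.3753, (cx,cy)=(0.9986,0.0526)
member 8 (4-5): L=4.2140, (cx,cy)=(0.2812,0.9596)
solve A·x = −loads:
  F[0-1] = +2224.3068 N (tension)
  F[0-2] = +2813.3361 N (tension)
  F[1-2] = -2826.9910 N (compression)
  F[1-3] = -3002.3663 N (compression)
  F[2-3] = +4852.0597 N (tension)
  F[2-4] = +1434.4027 N (tension)
  F[3-4] = -4948.2874 N (compression)
  F[3-5] = +0.0000 N (tension)
  F[4-5] = -0.0000 N (compression)
  Rx@0 = -3488.7100 N
  Ry@0 = -2119.2949 N
  Ry@4 = +4735.8249 N

1434.403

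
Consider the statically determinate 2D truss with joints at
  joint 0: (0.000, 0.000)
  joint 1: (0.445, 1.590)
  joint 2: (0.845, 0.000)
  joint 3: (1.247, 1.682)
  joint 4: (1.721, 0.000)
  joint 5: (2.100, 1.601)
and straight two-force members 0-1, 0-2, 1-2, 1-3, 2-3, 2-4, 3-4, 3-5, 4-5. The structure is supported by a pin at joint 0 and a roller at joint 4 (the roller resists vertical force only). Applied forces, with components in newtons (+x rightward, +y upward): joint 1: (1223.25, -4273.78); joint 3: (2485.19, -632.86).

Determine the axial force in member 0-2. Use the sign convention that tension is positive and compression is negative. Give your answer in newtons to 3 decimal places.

N=6 nodes, M=9 members, R=3 reactions → 2N=12, M+R=12
member 0 (0-1): L=1.6511, (cx,cy)=(0.2695,0.9630)
member 1 (0-2): L=0.8450, (cx,cy)=(1.0000,0.0000)
member 2 (1-2): L=1.6395, (cx,cy)=(0.2440,-0.9698)
member 3 (1-3): L=0.8073, (cx,cy)=(0.9935,0.1140)
member 4 (2-3): L=1.7294, (cx,cy)=(0.2325,0.9726)
member 5 (2-4): L=0.8760, (cx,cy)=(1.0000,0.0000)
member 6 (3-4): L=1.7475, (cx,cy)=(0.2712,-0.9625)
member 7 (3-5): L=0.8568, (cx,cy)=(0.9955,-0.0945)
member 8 (4-5): L=1.6452, (cx,cy)=(0.2304,0.9731)
solve A·x = −loads:
  F[0-1] = +224.3014 N (tension)
  F[0-2] = +3647.9868 N (tension)
  F[1-2] = -4633.5054 N (compression)
  F[1-3] = -32.5705 N (compression)
  F[2-3] = +4620.0487 N (tension)
  F[2-4] = +1443.5981 N (tension)
  F[3-4] = -5322.1639 N (compression)
  F[3-5] = -0.0000 N (compression)
  F[4-5] = +0.0000 N (tension)
  Rx@0 = -3708.4400 N
  Ry@0 = -216.0013 N
  Ry@4 = +5122.6413 N

3647.987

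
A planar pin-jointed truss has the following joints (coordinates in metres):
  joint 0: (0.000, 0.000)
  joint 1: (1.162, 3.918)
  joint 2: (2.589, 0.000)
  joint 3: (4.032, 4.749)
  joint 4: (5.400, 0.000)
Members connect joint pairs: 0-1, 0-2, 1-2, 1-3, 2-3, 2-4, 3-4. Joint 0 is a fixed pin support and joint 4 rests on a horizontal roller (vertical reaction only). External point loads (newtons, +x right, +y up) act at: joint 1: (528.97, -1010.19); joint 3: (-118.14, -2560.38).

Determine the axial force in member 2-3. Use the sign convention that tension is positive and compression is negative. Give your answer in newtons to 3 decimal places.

N=5 nodes, M=7 members, R=3 reactions → 2N=10, M+R=10
member 0 (0-1): L=4.0867, (cx,cy)=(0.2843,0.9587)
member 1 (0-2): L=2.5890, (cx,cy)=(1.0000,0.0000)
member 2 (1-2): L=4.1698, (cx,cy)=(0.3422,-0.9396)
member 3 (1-3): L=2.9879, (cx,cy)=(0.9605,0.2781)
member 4 (2-3): L=4.9634, (cx,cy)=(0.2907,0.9568)
member 5 (2-4): L=2.8110, (cx,cy)=(1.0000,0.0000)
member 6 (3-4): L=4.9421, (cx,cy)=(0.2768,-0.9609)
solve A·x = −loads:
  F[0-1] = -1211.5500 N (compression)
  F[0-2] = +755.3200 N (tension)
  F[1-2] = -97.7711 N (compression)
  F[1-3] = -874.5035 N (compression)
  F[2-3] = +96.0148 N (tension)
  F[2-4] = +693.9461 N (tension)
  F[3-4] = -2506.9855 N (compression)
  Rx@0 = -410.8300 N
  Ry@0 = +1161.5421 N
  Ry@4 = +2409.0279 N

96.015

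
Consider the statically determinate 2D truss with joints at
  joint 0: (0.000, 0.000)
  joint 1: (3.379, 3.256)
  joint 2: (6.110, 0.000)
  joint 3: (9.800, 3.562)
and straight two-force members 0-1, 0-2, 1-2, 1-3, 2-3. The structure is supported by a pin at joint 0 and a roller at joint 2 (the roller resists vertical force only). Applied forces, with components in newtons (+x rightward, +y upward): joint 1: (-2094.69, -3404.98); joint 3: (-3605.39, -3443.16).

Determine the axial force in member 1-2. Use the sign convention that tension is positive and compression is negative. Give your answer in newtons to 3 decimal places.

-974.036

N=4 nodes, M=5 members, R=3 reactions → 2N=8, M+R=8
member 0 (0-1): L=4.6925, (cx,cy)=(0.7201,0.6939)
member 1 (0-2): L=6.1100, (cx,cy)=(1.0000,0.0000)
member 2 (1-2): L=4.2497, (cx,cy)=(0.6426,-0.7662)
member 3 (1-3): L=6.4283, (cx,cy)=(0.9989,0.0476)
member 4 (2-3): L=5.1287, (cx,cy)=(0.7195,0.6945)
solve A·x = −loads:
  F[0-1] = -3834.4285 N (compression)
  F[0-2] = -2938.9409 N (compression)
  F[1-2] = -974.0361 N (compression)
  F[1-3] = -40.5459 N (compression)
  F[2-3] = -4954.8466 N (compression)
  Rx@0 = +5700.0800 N
  Ry@0 = +2660.6301 N
  Ry@2 = +4187.5099 N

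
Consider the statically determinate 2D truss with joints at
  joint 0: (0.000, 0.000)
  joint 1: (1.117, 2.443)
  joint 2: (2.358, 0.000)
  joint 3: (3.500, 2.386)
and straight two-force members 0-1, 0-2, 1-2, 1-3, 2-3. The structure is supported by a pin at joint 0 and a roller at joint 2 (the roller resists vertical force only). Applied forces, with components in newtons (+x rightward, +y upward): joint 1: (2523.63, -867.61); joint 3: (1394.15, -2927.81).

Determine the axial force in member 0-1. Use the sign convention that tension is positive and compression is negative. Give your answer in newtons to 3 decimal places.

5483.173

N=4 nodes, M=5 members, R=3 reactions → 2N=8, M+R=8
member 0 (0-1): L=2.6862, (cx,cy)=(0.4158,0.9094)
member 1 (0-2): L=2.3580, (cx,cy)=(1.0000,0.0000)
member 2 (1-2): L=2.7401, (cx,cy)=(0.4529,-0.8916)
member 3 (1-3): L=2.3837, (cx,cy)=(0.9997,-0.0239)
member 4 (2-3): L=2.6452, (cx,cy)=(0.4317,0.9020)
solve A·x = −loads:
  F[0-1] = +5483.1733 N (tension)
  F[0-2] = +1637.7595 N (tension)
  F[1-2] = -6640.4443 N (compression)
  F[1-3] = +2764.6229 N (tension)
  F[2-3] = -3172.5953 N (compression)
  Rx@0 = -3917.7800 N
  Ry@0 = -4986.6518 N
  Ry@2 = +8782.0718 N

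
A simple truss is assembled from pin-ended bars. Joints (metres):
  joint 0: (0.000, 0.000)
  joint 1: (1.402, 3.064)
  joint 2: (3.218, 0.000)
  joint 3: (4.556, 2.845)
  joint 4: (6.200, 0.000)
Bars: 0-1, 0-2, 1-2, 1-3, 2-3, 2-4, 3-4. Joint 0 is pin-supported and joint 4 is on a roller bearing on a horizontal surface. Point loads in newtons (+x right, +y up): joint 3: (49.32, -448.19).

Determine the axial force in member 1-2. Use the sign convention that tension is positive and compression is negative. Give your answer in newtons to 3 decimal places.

120.346

N=5 nodes, M=7 members, R=3 reactions → 2N=10, M+R=10
member 0 (0-1): L=3.3695, (cx,cy)=(0.4161,0.9093)
member 1 (0-2): L=3.2180, (cx,cy)=(1.0000,0.0000)
member 2 (1-2): L=3.5617, (cx,cy)=(0.5099,-0.8603)
member 3 (1-3): L=3.1616, (cx,cy)=(0.9976,-0.0693)
member 4 (2-3): L=3.1439, (cx,cy)=(0.4256,0.9049)
member 5 (2-4): L=2.9820, (cx,cy)=(1.0000,0.0000)
member 6 (3-4): L=3.2858, (cx,cy)=(0.5003,-0.8658)
solve A·x = −loads:
  F[0-1] = -105.8048 N (compression)
  F[0-2] = +93.3435 N (tension)
  F[1-2] = +120.3463 N (tension)
  F[1-3] = -105.6375 N (compression)
  F[2-3] = -114.4063 N (compression)
  F[2-4] = +203.3931 N (tension)
  F[3-4] = -406.5192 N (compression)
  Rx@0 = -49.3200 N
  Ry@0 = +96.2111 N
  Ry@4 = +351.9789 N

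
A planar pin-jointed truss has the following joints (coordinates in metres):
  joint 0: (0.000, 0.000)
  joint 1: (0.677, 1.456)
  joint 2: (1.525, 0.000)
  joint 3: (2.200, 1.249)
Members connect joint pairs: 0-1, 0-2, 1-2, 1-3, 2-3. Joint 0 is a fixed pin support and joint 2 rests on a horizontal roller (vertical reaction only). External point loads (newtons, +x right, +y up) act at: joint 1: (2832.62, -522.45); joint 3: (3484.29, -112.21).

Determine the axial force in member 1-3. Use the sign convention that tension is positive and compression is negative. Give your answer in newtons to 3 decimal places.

3332.725

N=4 nodes, M=5 members, R=3 reactions → 2N=8, M+R=8
member 0 (0-1): L=1.6057, (cx,cy)=(0.4216,0.9068)
member 1 (0-2): L=1.5250, (cx,cy)=(1.0000,0.0000)
member 2 (1-2): L=1.6849, (cx,cy)=(0.5033,-0.8641)
member 3 (1-3): L=1.5370, (cx,cy)=(0.9909,-0.1347)
member 4 (2-3): L=1.4197, (cx,cy)=(0.4754,0.8797)
solve A·x = −loads:
  F[0-1] = +5863.9907 N (tension)
  F[0-2] = +3844.5132 N (tension)
  F[1-2] = -7277.4239 N (compression)
  F[1-3] = +3332.7252 N (tension)
  F[2-3] = +382.6486 N (tension)
  Rx@0 = -6316.9100 N
  Ry@0 = -5317.2964 N
  Ry@2 = +5951.9564 N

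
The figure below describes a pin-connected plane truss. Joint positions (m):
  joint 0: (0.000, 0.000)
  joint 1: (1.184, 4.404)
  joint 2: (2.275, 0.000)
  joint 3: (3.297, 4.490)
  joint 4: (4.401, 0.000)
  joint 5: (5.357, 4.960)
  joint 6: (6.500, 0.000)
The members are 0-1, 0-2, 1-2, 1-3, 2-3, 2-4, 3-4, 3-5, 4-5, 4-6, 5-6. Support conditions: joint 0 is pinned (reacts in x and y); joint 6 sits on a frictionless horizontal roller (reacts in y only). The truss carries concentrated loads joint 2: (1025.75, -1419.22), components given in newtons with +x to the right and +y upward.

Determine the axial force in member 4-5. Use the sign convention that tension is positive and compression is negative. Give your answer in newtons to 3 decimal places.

N=7 nodes, M=11 members, R=3 reactions → 2N=14, M+R=14
member 0 (0-1): L=4.5604, (cx,cy)=(0.2596,0.9657)
member 1 (0-2): L=2.2750, (cx,cy)=(1.0000,0.0000)
member 2 (1-2): L=4.5371, (cx,cy)=(0.2405,-0.9707)
member 3 (1-3): L=2.1147, (cx,cy)=(0.9992,0.0407)
member 4 (2-3): L=4.6048, (cx,cy)=(0.2219,0.9751)
member 5 (2-4): L=2.1260, (cx,cy)=(1.0000,0.0000)
member 6 (3-4): L=4.6237, (cx,cy)=(0.2388,-0.9711)
member 7 (3-5): L=2.1129, (cx,cy)=(0.9749,0.2224)
member 8 (4-5): L=5.0513, (cx,cy)=(0.1893,0.9819)
member 9 (4-6): L=2.0990, (cx,cy)=(1.0000,0.0000)
member 10 (5-6): L=5.0900, (cx,cy)=(0.2246,-0.9745)
solve A·x = −loads:
  F[0-1] = -955.2496 N (compression)
  F[0-2] = +1273.7590 N (tension)
  F[1-2] = +930.5961 N (tension)
  F[1-3] = -472.1714 N (compression)
  F[2-3] = +529.1249 N (tension)
  F[2-4] = +354.3467 N (tension)
  F[3-4] = -563.1822 N (compression)
  F[3-5] = -225.5270 N (compression)
  F[4-5] = +556.9588 N (tension)
  F[4-6] = +114.4675 N (tension)
  F[5-6] = -509.7456 N (compression)
  Rx@0 = -1025.7500 N
  Ry@0 = +922.4930 N
  Ry@6 = +496.7270 N

556.959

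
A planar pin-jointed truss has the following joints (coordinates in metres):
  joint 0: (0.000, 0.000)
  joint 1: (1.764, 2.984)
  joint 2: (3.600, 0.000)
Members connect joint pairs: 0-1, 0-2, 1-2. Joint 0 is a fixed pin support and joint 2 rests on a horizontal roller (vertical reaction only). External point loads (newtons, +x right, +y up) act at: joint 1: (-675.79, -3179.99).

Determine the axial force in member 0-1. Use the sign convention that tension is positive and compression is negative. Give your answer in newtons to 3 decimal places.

N=3 nodes, M=3 members, R=3 reactions → 2N=6, M+R=6
member 0 (0-1): L=3.4664, (cx,cy)=(0.5089,0.8608)
member 1 (0-2): L=3.6000, (cx,cy)=(1.0000,0.0000)
member 2 (1-2): L=3.5036, (cx,cy)=(0.5240,-0.8517)
solve A·x = −loads:
  F[0-1] = -2534.6909 N (compression)
  F[0-2] = +614.0757 N (tension)
  F[1-2] = -1171.8248 N (compression)
  Rx@0 = +675.7900 N
  Ry@0 = +2181.9497 N
  Ry@2 = +998.0403 N

-2534.691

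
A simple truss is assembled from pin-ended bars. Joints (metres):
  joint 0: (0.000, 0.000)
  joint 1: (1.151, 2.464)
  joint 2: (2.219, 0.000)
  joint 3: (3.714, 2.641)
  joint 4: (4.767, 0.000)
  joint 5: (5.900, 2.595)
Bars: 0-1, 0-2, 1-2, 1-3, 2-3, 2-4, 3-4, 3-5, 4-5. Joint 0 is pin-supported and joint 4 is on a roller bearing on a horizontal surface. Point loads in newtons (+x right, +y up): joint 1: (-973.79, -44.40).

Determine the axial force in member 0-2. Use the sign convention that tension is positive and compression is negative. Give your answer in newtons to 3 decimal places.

-722.934

N=6 nodes, M=9 members, R=3 reactions → 2N=12, M+R=12
member 0 (0-1): L=2.7196, (cx,cy)=(0.4232,0.9060)
member 1 (0-2): L=2.2190, (cx,cy)=(1.0000,0.0000)
member 2 (1-2): L=2.6855, (cx,cy)=(0.3977,-0.9175)
member 3 (1-3): L=2.5691, (cx,cy)=(0.9976,0.0689)
member 4 (2-3): L=3.0348, (cx,cy)=(0.4926,0.8702)
member 5 (2-4): L=2.5480, (cx,cy)=(1.0000,0.0000)
member 6 (3-4): L=2.8432, (cx,cy)=(0.3704,-0.9289)
member 7 (3-5): L=2.1865, (cx,cy)=(0.9998,-0.0210)
member 8 (4-5): L=2.8316, (cx,cy)=(0.4001,0.9165)
solve A·x = −loads:
  F[0-1] = -592.7208 N (compression)
  F[0-2] = -722.9342 N (compression)
  F[1-2] = +574.1310 N (tension)
  F[1-3] = +495.7855 N (tension)
  F[2-3] = -605.3206 N (compression)
  F[2-4] = -196.4134 N (compression)
  F[3-4] = +530.3316 N (tension)
  F[3-5] = -0.0000 N (tension)
  F[4-5] = +0.0000 N (tension)
  Rx@0 = +973.7900 N
  Ry@0 = +537.0189 N
  Ry@4 = -492.6189 N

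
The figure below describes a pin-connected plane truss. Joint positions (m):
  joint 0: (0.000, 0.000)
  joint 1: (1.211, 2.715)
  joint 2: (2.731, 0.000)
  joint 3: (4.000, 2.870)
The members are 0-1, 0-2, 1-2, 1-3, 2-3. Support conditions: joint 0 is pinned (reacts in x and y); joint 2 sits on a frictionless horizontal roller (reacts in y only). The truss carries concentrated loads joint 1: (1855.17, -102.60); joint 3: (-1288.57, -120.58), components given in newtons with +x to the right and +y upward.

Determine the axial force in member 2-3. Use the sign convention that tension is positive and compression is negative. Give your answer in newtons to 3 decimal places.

-54.889

N=4 nodes, M=5 members, R=3 reactions → 2N=8, M+R=8
member 0 (0-1): L=2.9728, (cx,cy)=(0.4074,0.9133)
member 1 (0-2): L=2.7310, (cx,cy)=(1.0000,0.0000)
member 2 (1-2): L=3.1115, (cx,cy)=(0.4885,-0.8726)
member 3 (1-3): L=2.7933, (cx,cy)=(0.9985,0.0555)
member 4 (2-3): L=3.1380, (cx,cy)=(0.4044,0.9146)
solve A·x = −loads:
  F[0-1] = +535.5172 N (tension)
  F[0-2] = +348.4542 N (tension)
  F[1-2] = -758.7448 N (compression)
  F[1-3] = -1268.3274 N (compression)
  F[2-3] = -54.8890 N (compression)
  Rx@0 = -566.6000 N
  Ry@0 = -489.0716 N
  Ry@2 = +712.2516 N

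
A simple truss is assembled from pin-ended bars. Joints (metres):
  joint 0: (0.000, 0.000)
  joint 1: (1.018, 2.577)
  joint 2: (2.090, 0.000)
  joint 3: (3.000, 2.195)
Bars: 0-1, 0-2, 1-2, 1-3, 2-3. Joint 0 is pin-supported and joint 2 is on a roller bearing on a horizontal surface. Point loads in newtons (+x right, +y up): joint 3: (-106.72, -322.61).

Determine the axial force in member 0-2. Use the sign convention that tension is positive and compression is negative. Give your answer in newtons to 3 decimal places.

N=4 nodes, M=5 members, R=3 reactions → 2N=8, M+R=8
member 0 (0-1): L=2.7708, (cx,cy)=(0.3674,0.9301)
member 1 (0-2): L=2.0900, (cx,cy)=(1.0000,0.0000)
member 2 (1-2): L=2.7911, (cx,cy)=(0.3841,-0.9233)
member 3 (1-3): L=2.0185, (cx,cy)=(0.9819,-0.1893)
member 4 (2-3): L=2.3762, (cx,cy)=(0.3830,0.9238)
solve A·x = −loads:
  F[0-1] = +30.5195 N (tension)
  F[0-2] = -117.9330 N (compression)
  F[1-2] = -35.9674 N (compression)
  F[1-3] = +25.4880 N (tension)
  F[2-3] = -344.0139 N (compression)
  Rx@0 = +106.7200 N
  Ry@0 = -28.3850 N
  Ry@2 = +350.9950 N

-117.933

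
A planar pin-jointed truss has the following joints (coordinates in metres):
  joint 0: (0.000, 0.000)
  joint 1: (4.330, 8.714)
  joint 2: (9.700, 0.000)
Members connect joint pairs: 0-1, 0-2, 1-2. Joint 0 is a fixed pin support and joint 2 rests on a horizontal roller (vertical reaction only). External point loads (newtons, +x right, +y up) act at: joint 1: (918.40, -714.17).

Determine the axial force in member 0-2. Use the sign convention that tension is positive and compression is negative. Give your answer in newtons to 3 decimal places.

704.894

N=3 nodes, M=3 members, R=3 reactions → 2N=6, M+R=6
member 0 (0-1): L=9.7305, (cx,cy)=(0.4450,0.8955)
member 1 (0-2): L=9.7000, (cx,cy)=(1.0000,0.0000)
member 2 (1-2): L=10.2358, (cx,cy)=(0.5246,-0.8513)
solve A·x = −loads:
  F[0-1] = +479.7970 N (tension)
  F[0-2] = +704.8940 N (tension)
  F[1-2] = -1343.5982 N (compression)
  Rx@0 = -918.4000 N
  Ry@0 = -429.6747 N
  Ry@2 = +1143.8447 N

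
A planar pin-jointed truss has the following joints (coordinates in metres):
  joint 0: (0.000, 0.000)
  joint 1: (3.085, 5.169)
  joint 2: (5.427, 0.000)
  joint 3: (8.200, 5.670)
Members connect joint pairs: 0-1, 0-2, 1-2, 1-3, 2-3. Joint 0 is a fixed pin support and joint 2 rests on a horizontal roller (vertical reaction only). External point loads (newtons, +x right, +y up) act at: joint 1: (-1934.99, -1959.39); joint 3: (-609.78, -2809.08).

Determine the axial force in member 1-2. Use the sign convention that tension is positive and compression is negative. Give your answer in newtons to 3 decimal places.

10.456

N=4 nodes, M=5 members, R=3 reactions → 2N=8, M+R=8
member 0 (0-1): L=6.0196, (cx,cy)=(0.5125,0.8587)
member 1 (0-2): L=5.4270, (cx,cy)=(1.0000,0.0000)
member 2 (1-2): L=5.6748, (cx,cy)=(0.4127,-0.9109)
member 3 (1-3): L=5.1395, (cx,cy)=(0.9952,0.0975)
member 4 (2-3): L=6.3118, (cx,cy)=(0.4393,0.8983)
solve A·x = −loads:
  F[0-1] = -2201.3851 N (compression)
  F[0-2] = -1416.5797 N (compression)
  F[1-2] = +10.4561 N (tension)
  F[1-3] = +806.3247 N (tension)
  F[2-3] = -3214.5285 N (compression)
  Rx@0 = +2544.7700 N
  Ry@0 = +1890.3130 N
  Ry@2 = +2878.1570 N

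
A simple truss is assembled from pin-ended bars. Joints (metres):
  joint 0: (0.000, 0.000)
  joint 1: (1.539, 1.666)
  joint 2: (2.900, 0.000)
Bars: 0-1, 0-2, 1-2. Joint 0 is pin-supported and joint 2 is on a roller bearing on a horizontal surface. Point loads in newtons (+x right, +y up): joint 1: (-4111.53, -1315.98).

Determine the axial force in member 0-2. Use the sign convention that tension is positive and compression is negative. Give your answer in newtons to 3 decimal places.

-1359.061

N=3 nodes, M=3 members, R=3 reactions → 2N=6, M+R=6
member 0 (0-1): L=2.2681, (cx,cy)=(0.6786,0.7345)
member 1 (0-2): L=2.9000, (cx,cy)=(1.0000,0.0000)
member 2 (1-2): L=2.1513, (cx,cy)=(0.6327,-0.7744)
solve A·x = −loads:
  F[0-1] = -4056.3703 N (compression)
  F[0-2] = -1359.0607 N (compression)
  F[1-2] = +2148.1848 N (tension)
  Rx@0 = +4111.5300 N
  Ry@0 = +2979.6061 N
  Ry@2 = -1663.6261 N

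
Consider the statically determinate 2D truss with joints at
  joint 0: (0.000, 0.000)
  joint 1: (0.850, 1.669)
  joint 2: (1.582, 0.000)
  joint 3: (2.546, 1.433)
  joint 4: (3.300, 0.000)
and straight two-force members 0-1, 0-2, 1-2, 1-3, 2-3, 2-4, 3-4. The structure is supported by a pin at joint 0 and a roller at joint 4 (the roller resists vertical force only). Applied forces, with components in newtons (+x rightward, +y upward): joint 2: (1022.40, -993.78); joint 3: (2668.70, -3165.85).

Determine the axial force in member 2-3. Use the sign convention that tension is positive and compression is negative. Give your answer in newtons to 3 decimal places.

1085.210

N=5 nodes, M=7 members, R=3 reactions → 2N=10, M+R=10
member 0 (0-1): L=1.8730, (cx,cy)=(0.4538,0.8911)
member 1 (0-2): L=1.5820, (cx,cy)=(1.0000,0.0000)
member 2 (1-2): L=1.8225, (cx,cy)=(0.4017,-0.9158)
member 3 (1-3): L=1.7123, (cx,cy)=(0.9905,-0.1378)
member 4 (2-3): L=1.7271, (cx,cy)=(0.5582,0.8297)
member 5 (2-4): L=1.7180, (cx,cy)=(1.0000,0.0000)
member 6 (3-4): L=1.6193, (cx,cy)=(0.4656,-0.8850)
solve A·x = −loads:
  F[0-1] = -91.8579 N (compression)
  F[0-2] = +3732.7871 N (tension)
  F[1-2] = +101.9358 N (tension)
  F[1-3] = -83.4261 N (compression)
  F[2-3] = +1085.2101 N (tension)
  F[2-4] = +2145.5989 N (tension)
  F[3-4] = -4607.8034 N (compression)
  Rx@0 = -3691.1000 N
  Ry@0 = +81.8539 N
  Ry@4 = +4077.7761 N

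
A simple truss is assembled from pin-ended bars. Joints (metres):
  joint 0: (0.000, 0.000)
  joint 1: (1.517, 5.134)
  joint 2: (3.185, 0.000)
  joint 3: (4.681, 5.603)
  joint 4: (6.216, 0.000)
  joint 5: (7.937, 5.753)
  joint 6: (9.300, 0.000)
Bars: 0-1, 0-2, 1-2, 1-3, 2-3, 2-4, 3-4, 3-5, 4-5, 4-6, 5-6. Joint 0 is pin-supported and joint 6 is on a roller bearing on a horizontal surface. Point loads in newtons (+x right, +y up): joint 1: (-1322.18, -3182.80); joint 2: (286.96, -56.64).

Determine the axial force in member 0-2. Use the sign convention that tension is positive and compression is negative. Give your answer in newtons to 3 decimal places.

N=7 nodes, M=11 members, R=3 reactions → 2N=14, M+R=14
member 0 (0-1): L=5.3534, (cx,cy)=(0.2834,0.9590)
member 1 (0-2): L=3.1850, (cx,cy)=(1.0000,0.0000)
member 2 (1-2): L=5.3982, (cx,cy)=(0.3090,-0.9511)
member 3 (1-3): L=3.1986, (cx,cy)=(0.9892,0.1466)
member 4 (2-3): L=5.7993, (cx,cy)=(0.2580,0.9662)
member 5 (2-4): L=3.0310, (cx,cy)=(1.0000,0.0000)
member 6 (3-4): L=5.8095, (cx,cy)=(0.2642,-0.9645)
member 7 (3-5): L=3.2595, (cx,cy)=(0.9989,0.0460)
member 8 (4-5): L=6.0049, (cx,cy)=(0.2866,0.9581)
member 9 (4-6): L=3.0840, (cx,cy)=(1.0000,0.0000)
member 10 (5-6): L=5.9123, (cx,cy)=(0.2305,-0.9731)
solve A·x = −loads:
  F[0-1] = -3577.4047 N (compression)
  F[0-2] = -21.4924 N (compression)
  F[1-2] = +294.6149 N (tension)
  F[1-3] = +219.7938 N (tension)
  F[2-3] = -231.3890 N (compression)
  F[2-4] = -157.7283 N (compression)
  F[3-4] = +203.3475 N (tension)
  F[3-5] = +104.1093 N (tension)
  F[4-5] = -204.7082 N (compression)
  F[4-6] = -45.3298 N (compression)
  F[5-6] = +196.6261 N (tension)
  Rx@0 = +1035.2200 N
  Ry@0 = +3430.7697 N
  Ry@6 = -191.3297 N

-21.492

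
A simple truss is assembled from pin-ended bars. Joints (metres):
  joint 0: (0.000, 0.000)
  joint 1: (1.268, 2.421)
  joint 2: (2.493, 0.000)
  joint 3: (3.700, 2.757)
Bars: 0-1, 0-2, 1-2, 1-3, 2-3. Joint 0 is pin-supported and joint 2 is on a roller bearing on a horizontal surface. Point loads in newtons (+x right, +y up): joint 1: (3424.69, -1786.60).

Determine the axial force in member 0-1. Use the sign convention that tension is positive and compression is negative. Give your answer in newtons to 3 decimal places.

2763.314

N=4 nodes, M=5 members, R=3 reactions → 2N=8, M+R=8
member 0 (0-1): L=2.7330, (cx,cy)=(0.4640,0.8859)
member 1 (0-2): L=2.4930, (cx,cy)=(1.0000,0.0000)
member 2 (1-2): L=2.7133, (cx,cy)=(0.4515,-0.8923)
member 3 (1-3): L=2.4551, (cx,cy)=(0.9906,0.1369)
member 4 (2-3): L=3.0096, (cx,cy)=(0.4010,0.9161)
solve A·x = −loads:
  F[0-1] = +2763.3138 N (tension)
  F[0-2] = +2142.6064 N (tension)
  F[1-2] = -4745.6998 N (compression)
  F[1-3] = +0.0000 N (tension)
  F[2-3] = -0.0000 N (compression)
  Rx@0 = -3424.6900 N
  Ry@0 = -2447.8899 N
  Ry@2 = +4234.4899 N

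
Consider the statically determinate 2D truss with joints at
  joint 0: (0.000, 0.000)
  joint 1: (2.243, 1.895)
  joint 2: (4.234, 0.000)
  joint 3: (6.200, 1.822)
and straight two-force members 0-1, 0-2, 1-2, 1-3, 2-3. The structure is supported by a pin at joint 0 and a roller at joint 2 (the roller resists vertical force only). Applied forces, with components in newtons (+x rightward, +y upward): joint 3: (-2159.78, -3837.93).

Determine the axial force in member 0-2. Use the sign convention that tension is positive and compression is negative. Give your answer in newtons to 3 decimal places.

-3169.048

N=4 nodes, M=5 members, R=3 reactions → 2N=8, M+R=8
member 0 (0-1): L=2.9363, (cx,cy)=(0.7639,0.6454)
member 1 (0-2): L=4.2340, (cx,cy)=(1.0000,0.0000)
member 2 (1-2): L=2.7487, (cx,cy)=(0.7244,-0.6894)
member 3 (1-3): L=3.9577, (cx,cy)=(0.9998,-0.0184)
member 4 (2-3): L=2.6805, (cx,cy)=(0.7335,0.6797)
solve A·x = −loads:
  F[0-1] = +1321.2446 N (tension)
  F[0-2] = -3169.0483 N (compression)
  F[1-2] = -1288.7820 N (compression)
  F[1-3] = +1943.1335 N (tension)
  F[2-3] = -5593.4841 N (compression)
  Rx@0 = +2159.7800 N
  Ry@0 = -852.6810 N
  Ry@2 = +4690.6110 N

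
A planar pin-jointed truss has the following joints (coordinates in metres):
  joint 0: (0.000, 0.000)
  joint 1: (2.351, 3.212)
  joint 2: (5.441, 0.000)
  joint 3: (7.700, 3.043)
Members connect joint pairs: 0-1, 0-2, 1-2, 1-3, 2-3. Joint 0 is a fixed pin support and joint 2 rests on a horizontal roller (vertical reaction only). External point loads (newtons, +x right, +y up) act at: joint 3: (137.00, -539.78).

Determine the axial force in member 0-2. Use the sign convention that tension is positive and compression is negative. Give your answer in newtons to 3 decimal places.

-83.115

N=4 nodes, M=5 members, R=3 reactions → 2N=8, M+R=8
member 0 (0-1): L=3.9805, (cx,cy)=(0.5906,0.8069)
member 1 (0-2): L=5.4410, (cx,cy)=(1.0000,0.0000)
member 2 (1-2): L=4.4570, (cx,cy)=(0.6933,-0.7207)
member 3 (1-3): L=5.3517, (cx,cy)=(0.9995,-0.0316)
member 4 (2-3): L=3.7898, (cx,cy)=(0.5961,0.8029)
solve A·x = −loads:
  F[0-1] = +372.6755 N (tension)
  F[0-2] = -83.1147 N (compression)
  F[1-2] = -440.3268 N (compression)
  F[1-3] = +525.6502 N (tension)
  F[2-3] = -651.5851 N (compression)
  Rx@0 = -137.0000 N
  Ry@0 = -300.7267 N
  Ry@2 = +840.5067 N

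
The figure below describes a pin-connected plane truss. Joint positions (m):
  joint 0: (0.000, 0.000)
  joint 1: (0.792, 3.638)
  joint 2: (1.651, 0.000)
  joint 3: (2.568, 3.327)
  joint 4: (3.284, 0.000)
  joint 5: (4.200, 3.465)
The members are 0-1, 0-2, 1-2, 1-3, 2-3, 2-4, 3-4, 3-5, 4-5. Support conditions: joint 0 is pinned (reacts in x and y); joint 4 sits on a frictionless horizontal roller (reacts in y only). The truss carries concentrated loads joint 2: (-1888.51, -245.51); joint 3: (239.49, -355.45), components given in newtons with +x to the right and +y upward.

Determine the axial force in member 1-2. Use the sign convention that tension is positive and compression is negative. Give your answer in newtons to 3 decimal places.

-47.896

N=6 nodes, M=9 members, R=3 reactions → 2N=12, M+R=12
member 0 (0-1): L=3.7232, (cx,cy)=(0.2127,0.9771)
member 1 (0-2): L=1.6510, (cx,cy)=(1.0000,0.0000)
member 2 (1-2): L=3.7380, (cx,cy)=(0.2298,-0.9732)
member 3 (1-3): L=1.8030, (cx,cy)=(0.9850,-0.1725)
member 4 (2-3): L=3.4511, (cx,cy)=(0.2657,0.9641)
member 5 (2-4): L=1.6330, (cx,cy)=(1.0000,0.0000)
member 6 (3-4): L=3.4032, (cx,cy)=(0.2104,-0.9776)
member 7 (3-5): L=1.6378, (cx,cy)=(0.9964,0.0843)
member 8 (4-5): L=3.5840, (cx,cy)=(0.2556,0.9668)
solve A·x = −loads:
  F[0-1] = +44.0543 N (tension)
  F[0-2] = -1658.3912 N (compression)
  F[1-2] = -47.8962 N (compression)
  F[1-3] = +20.6878 N (tension)
  F[2-3] = +303.0175 N (tension)
  F[2-4] = +138.5958 N (tension)
  F[3-4] = -658.7508 N (compression)
  F[3-5] = +0.0000 N (tension)
  F[4-5] = -0.0000 N (compression)
  Rx@0 = +1649.0200 N
  Ry@0 = -43.0460 N
  Ry@4 = +644.0060 N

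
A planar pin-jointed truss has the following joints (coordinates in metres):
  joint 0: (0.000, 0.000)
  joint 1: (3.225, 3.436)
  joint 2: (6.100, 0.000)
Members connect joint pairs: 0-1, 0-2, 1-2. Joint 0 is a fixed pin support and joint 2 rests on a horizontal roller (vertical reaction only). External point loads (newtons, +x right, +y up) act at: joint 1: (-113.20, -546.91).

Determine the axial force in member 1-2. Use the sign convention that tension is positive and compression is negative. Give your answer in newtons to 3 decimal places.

N=3 nodes, M=3 members, R=3 reactions → 2N=6, M+R=6
member 0 (0-1): L=4.7124, (cx,cy)=(0.6844,0.7291)
member 1 (0-2): L=6.1000, (cx,cy)=(1.0000,0.0000)
member 2 (1-2): L=4.4801, (cx,cy)=(0.6417,-0.7669)
solve A·x = −loads:
  F[0-1] = -440.9689 N (compression)
  F[0-2] = +188.5835 N (tension)
  F[1-2] = -293.8720 N (compression)
  Rx@0 = +113.2000 N
  Ry@0 = +321.5281 N
  Ry@2 = +225.3819 N

-293.872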